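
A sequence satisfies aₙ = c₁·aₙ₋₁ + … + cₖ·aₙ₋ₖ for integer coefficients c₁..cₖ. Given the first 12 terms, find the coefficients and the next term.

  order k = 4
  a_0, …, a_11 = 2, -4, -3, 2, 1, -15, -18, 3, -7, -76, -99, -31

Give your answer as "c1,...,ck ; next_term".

1,-1,2,2 ; -98

  a_4 = 1·2 + -1·-3 + 2·-4 + 2·2 = 1
  a_5 = 1·1 + -1·2 + 2·-3 + 2·-4 = -15
  a_6 = 1·-15 + -1·1 + 2·2 + 2·-3 = -18
  a_7 = 1·-18 + -1·-15 + 2·1 + 2·2 = 3
  a_8 = 1·3 + -1·-18 + 2·-15 + 2·1 = -7
  a_9 = 1·-7 + -1·3 + 2·-18 + 2·-15 = -76
  a_10 = 1·-76 + -1·-7 + 2·3 + 2·-18 = -99
  a_11 = 1·-99 + -1·-76 + 2·-7 + 2·3 = -31
  a_12 = 1·-31 + -1·-99 + 2·-76 + 2·-7 = -98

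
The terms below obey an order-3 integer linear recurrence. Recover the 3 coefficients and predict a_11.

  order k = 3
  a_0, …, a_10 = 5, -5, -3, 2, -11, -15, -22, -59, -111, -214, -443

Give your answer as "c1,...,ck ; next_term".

  a_3 = 1·-3 + 1·-5 + 2·5 = 2
  a_4 = 1·2 + 1·-3 + 2·-5 = -11
  a_5 = 1·-11 + 1·2 + 2·-3 = -15
  a_6 = 1·-15 + 1·-11 + 2·2 = -22
  a_7 = 1·-22 + 1·-15 + 2·-11 = -59
  a_8 = 1·-59 + 1·-22 + 2·-15 = -111
  a_9 = 1·-111 + 1·-59 + 2·-22 = -214
  a_10 = 1·-214 + 1·-111 + 2·-59 = -443
  a_11 = 1·-443 + 1·-214 + 2·-111 = -879

1,1,2 ; -879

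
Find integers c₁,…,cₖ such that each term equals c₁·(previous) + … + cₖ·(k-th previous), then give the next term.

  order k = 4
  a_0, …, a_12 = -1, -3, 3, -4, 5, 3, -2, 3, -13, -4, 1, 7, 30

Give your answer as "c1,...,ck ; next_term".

  a_4 = 0·-4 + 0·3 + -1·-3 + -2·-1 = 5
  a_5 = 0·5 + 0·-4 + -1·3 + -2·-3 = 3
  a_6 = 0·3 + 0·5 + -1·-4 + -2·3 = -2
  a_7 = 0·-2 + 0·3 + -1·5 + -2·-4 = 3
  a_8 = 0·3 + 0·-2 + -1·3 + -2·5 = -13
  a_9 = 0·-13 + 0·3 + -1·-2 + -2·3 = -4
  a_10 = 0·-4 + 0·-13 + -1·3 + -2·-2 = 1
  a_11 = 0·1 + 0·-4 + -1·-13 + -2·3 = 7
  a_12 = 0·7 + 0·1 + -1·-4 + -2·-13 = 30
  a_13 = 0·30 + 0·7 + -1·1 + -2·-4 = 7

0,0,-1,-2 ; 7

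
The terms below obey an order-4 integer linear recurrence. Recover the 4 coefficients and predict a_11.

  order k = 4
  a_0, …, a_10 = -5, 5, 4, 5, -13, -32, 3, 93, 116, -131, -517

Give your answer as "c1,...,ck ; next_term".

  a_4 = 0·5 + -2·4 + -3·5 + -2·-5 = -13
  a_5 = 0·-13 + -2·5 + -3·4 + -2·5 = -32
  a_6 = 0·-32 + -2·-13 + -3·5 + -2·4 = 3
  a_7 = 0·3 + -2·-32 + -3·-13 + -2·5 = 93
  a_8 = 0·93 + -2·3 + -3·-32 + -2·-13 = 116
  a_9 = 0·116 + -2·93 + -3·3 + -2·-32 = -131
  a_10 = 0·-131 + -2·116 + -3·93 + -2·3 = -517
  a_11 = 0·-517 + -2·-131 + -3·116 + -2·93 = -272

0,-2,-3,-2 ; -272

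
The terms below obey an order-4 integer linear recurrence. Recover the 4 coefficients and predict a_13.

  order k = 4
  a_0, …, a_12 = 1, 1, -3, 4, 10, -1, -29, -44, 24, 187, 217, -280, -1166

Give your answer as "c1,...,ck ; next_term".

1,-3,-1,-2 ; -917

  a_4 = 1·4 + -3·-3 + -1·1 + -2·1 = 10
  a_5 = 1·10 + -3·4 + -1·-3 + -2·1 = -1
  a_6 = 1·-1 + -3·10 + -1·4 + -2·-3 = -29
  a_7 = 1·-29 + -3·-1 + -1·10 + -2·4 = -44
  a_8 = 1·-44 + -3·-29 + -1·-1 + -2·10 = 24
  a_9 = 1·24 + -3·-44 + -1·-29 + -2·-1 = 187
  a_10 = 1·187 + -3·24 + -1·-44 + -2·-29 = 217
  a_11 = 1·217 + -3·187 + -1·24 + -2·-44 = -280
  a_12 = 1·-280 + -3·217 + -1·187 + -2·24 = -1166
  a_13 = 1·-1166 + -3·-280 + -1·217 + -2·187 = -917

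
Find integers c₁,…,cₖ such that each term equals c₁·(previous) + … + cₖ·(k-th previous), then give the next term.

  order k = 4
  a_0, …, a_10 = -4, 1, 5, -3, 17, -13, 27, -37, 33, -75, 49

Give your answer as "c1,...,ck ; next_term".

  a_4 = 0·-3 + 2·5 + -1·1 + -2·-4 = 17
  a_5 = 0·17 + 2·-3 + -1·5 + -2·1 = -13
  a_6 = 0·-13 + 2·17 + -1·-3 + -2·5 = 27
  a_7 = 0·27 + 2·-13 + -1·17 + -2·-3 = -37
  a_8 = 0·-37 + 2·27 + -1·-13 + -2·17 = 33
  a_9 = 0·33 + 2·-37 + -1·27 + -2·-13 = -75
  a_10 = 0·-75 + 2·33 + -1·-37 + -2·27 = 49
  a_11 = 0·49 + 2·-75 + -1·33 + -2·-37 = -109

0,2,-1,-2 ; -109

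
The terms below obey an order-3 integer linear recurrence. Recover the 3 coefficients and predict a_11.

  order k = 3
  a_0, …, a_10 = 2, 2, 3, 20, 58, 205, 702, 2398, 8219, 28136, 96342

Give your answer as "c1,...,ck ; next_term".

  a_3 = 2·3 + 4·2 + 3·2 = 20
  a_4 = 2·20 + 4·3 + 3·2 = 58
  a_5 = 2·58 + 4·20 + 3·3 = 205
  a_6 = 2·205 + 4·58 + 3·20 = 702
  a_7 = 2·702 + 4·205 + 3·58 = 2398
  a_8 = 2·2398 + 4·702 + 3·205 = 8219
  a_9 = 2·8219 + 4·2398 + 3·702 = 28136
  a_10 = 2·28136 + 4·8219 + 3·2398 = 96342
  a_11 = 2·96342 + 4·28136 + 3·8219 = 329885

2,4,3 ; 329885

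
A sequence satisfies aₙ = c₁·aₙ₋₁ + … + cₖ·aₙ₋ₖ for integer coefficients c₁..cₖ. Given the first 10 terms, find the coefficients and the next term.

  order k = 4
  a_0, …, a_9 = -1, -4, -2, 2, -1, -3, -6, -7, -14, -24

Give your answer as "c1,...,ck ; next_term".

1,1,0,1 ; -44

  a_4 = 1·2 + 1·-2 + 0·-4 + 1·-1 = -1
  a_5 = 1·-1 + 1·2 + 0·-2 + 1·-4 = -3
  a_6 = 1·-3 + 1·-1 + 0·2 + 1·-2 = -6
  a_7 = 1·-6 + 1·-3 + 0·-1 + 1·2 = -7
  a_8 = 1·-7 + 1·-6 + 0·-3 + 1·-1 = -14
  a_9 = 1·-14 + 1·-7 + 0·-6 + 1·-3 = -24
  a_10 = 1·-24 + 1·-14 + 0·-7 + 1·-6 = -44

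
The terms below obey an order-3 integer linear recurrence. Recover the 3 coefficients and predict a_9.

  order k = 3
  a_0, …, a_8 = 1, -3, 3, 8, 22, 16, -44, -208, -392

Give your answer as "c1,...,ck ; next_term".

  a_3 = 2·3 + -2·-3 + -4·1 = 8
  a_4 = 2·8 + -2·3 + -4·-3 = 22
  a_5 = 2·22 + -2·8 + -4·3 = 16
  a_6 = 2·16 + -2·22 + -4·8 = -44
  a_7 = 2·-44 + -2·16 + -4·22 = -208
  a_8 = 2·-208 + -2·-44 + -4·16 = -392
  a_9 = 2·-392 + -2·-208 + -4·-44 = -192

2,-2,-4 ; -192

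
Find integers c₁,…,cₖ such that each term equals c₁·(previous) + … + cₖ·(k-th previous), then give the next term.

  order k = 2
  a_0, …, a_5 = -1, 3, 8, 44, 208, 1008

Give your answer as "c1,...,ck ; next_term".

  a_2 = 4·3 + 4·-1 = 8
  a_3 = 4·8 + 4·3 = 44
  a_4 = 4·44 + 4·8 = 208
  a_5 = 4·208 + 4·44 = 1008
  a_6 = 4·1008 + 4·208 = 4864

4,4 ; 4864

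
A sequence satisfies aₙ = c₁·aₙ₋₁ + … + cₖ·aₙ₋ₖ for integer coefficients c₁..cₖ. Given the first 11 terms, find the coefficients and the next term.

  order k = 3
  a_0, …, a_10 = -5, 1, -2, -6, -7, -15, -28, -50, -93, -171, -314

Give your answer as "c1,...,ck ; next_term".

  a_3 = 1·-2 + 1·1 + 1·-5 = -6
  a_4 = 1·-6 + 1·-2 + 1·1 = -7
  a_5 = 1·-7 + 1·-6 + 1·-2 = -15
  a_6 = 1·-15 + 1·-7 + 1·-6 = -28
  a_7 = 1·-28 + 1·-15 + 1·-7 = -50
  a_8 = 1·-50 + 1·-28 + 1·-15 = -93
  a_9 = 1·-93 + 1·-50 + 1·-28 = -171
  a_10 = 1·-171 + 1·-93 + 1·-50 = -314
  a_11 = 1·-314 + 1·-171 + 1·-93 = -578

1,1,1 ; -578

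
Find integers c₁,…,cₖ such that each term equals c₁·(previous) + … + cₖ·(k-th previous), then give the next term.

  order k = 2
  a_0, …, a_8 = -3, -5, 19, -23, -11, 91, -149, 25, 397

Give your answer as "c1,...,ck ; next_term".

  a_2 = -2·-5 + -3·-3 = 19
  a_3 = -2·19 + -3·-5 = -23
  a_4 = -2·-23 + -3·19 = -11
  a_5 = -2·-11 + -3·-23 = 91
  a_6 = -2·91 + -3·-11 = -149
  a_7 = -2·-149 + -3·91 = 25
  a_8 = -2·25 + -3·-149 = 397
  a_9 = -2·397 + -3·25 = -869

-2,-3 ; -869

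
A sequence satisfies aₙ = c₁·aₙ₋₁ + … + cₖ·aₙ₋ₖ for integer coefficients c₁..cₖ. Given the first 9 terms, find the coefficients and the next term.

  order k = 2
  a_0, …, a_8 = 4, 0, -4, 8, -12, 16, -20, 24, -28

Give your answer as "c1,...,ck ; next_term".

  a_2 = -2·0 + -1·4 = -4
  a_3 = -2·-4 + -1·0 = 8
  a_4 = -2·8 + -1·-4 = -12
  a_5 = -2·-12 + -1·8 = 16
  a_6 = -2·16 + -1·-12 = -20
  a_7 = -2·-20 + -1·16 = 24
  a_8 = -2·24 + -1·-20 = -28
  a_9 = -2·-28 + -1·24 = 32

-2,-1 ; 32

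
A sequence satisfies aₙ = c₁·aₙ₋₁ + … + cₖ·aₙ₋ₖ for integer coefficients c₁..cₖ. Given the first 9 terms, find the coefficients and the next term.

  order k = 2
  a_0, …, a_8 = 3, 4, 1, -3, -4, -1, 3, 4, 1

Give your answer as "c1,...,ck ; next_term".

  a_2 = 1·4 + -1·3 = 1
  a_3 = 1·1 + -1·4 = -3
  a_4 = 1·-3 + -1·1 = -4
  a_5 = 1·-4 + -1·-3 = -1
  a_6 = 1·-1 + -1·-4 = 3
  a_7 = 1·3 + -1·-1 = 4
  a_8 = 1·4 + -1·3 = 1
  a_9 = 1·1 + -1·4 = -3

1,-1 ; -3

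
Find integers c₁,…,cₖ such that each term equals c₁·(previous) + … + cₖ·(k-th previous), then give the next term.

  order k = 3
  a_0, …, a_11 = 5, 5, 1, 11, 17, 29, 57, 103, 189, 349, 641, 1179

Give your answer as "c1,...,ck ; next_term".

1,1,1 ; 2169

  a_3 = 1·1 + 1·5 + 1·5 = 11
  a_4 = 1·11 + 1·1 + 1·5 = 17
  a_5 = 1·17 + 1·11 + 1·1 = 29
  a_6 = 1·29 + 1·17 + 1·11 = 57
  a_7 = 1·57 + 1·29 + 1·17 = 103
  a_8 = 1·103 + 1·57 + 1·29 = 189
  a_9 = 1·189 + 1·103 + 1·57 = 349
  a_10 = 1·349 + 1·189 + 1·103 = 641
  a_11 = 1·641 + 1·349 + 1·189 = 1179
  a_12 = 1·1179 + 1·641 + 1·349 = 2169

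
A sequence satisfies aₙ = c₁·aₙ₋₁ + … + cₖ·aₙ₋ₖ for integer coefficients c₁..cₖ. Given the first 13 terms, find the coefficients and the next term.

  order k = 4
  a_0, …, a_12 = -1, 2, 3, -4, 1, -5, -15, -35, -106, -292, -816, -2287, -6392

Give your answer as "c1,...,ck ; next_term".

  a_4 = 2·-4 + 2·3 + 1·2 + -1·-1 = 1
  a_5 = 2·1 + 2·-4 + 1·3 + -1·2 = -5
  a_6 = 2·-5 + 2·1 + 1·-4 + -1·3 = -15
  a_7 = 2·-15 + 2·-5 + 1·1 + -1·-4 = -35
  a_8 = 2·-35 + 2·-15 + 1·-5 + -1·1 = -106
  a_9 = 2·-106 + 2·-35 + 1·-15 + -1·-5 = -292
  a_10 = 2·-292 + 2·-106 + 1·-35 + -1·-15 = -816
  a_11 = 2·-816 + 2·-292 + 1·-106 + -1·-35 = -2287
  a_12 = 2·-2287 + 2·-816 + 1·-292 + -1·-106 = -6392
  a_13 = 2·-6392 + 2·-2287 + 1·-816 + -1·-292 = -17882

2,2,1,-1 ; -17882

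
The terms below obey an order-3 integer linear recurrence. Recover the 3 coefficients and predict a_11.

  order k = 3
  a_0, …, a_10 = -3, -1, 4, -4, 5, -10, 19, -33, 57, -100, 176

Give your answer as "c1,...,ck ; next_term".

-2,-1,-1 ; -309

  a_3 = -2·4 + -1·-1 + -1·-3 = -4
  a_4 = -2·-4 + -1·4 + -1·-1 = 5
  a_5 = -2·5 + -1·-4 + -1·4 = -10
  a_6 = -2·-10 + -1·5 + -1·-4 = 19
  a_7 = -2·19 + -1·-10 + -1·5 = -33
  a_8 = -2·-33 + -1·19 + -1·-10 = 57
  a_9 = -2·57 + -1·-33 + -1·19 = -100
  a_10 = -2·-100 + -1·57 + -1·-33 = 176
  a_11 = -2·176 + -1·-100 + -1·57 = -309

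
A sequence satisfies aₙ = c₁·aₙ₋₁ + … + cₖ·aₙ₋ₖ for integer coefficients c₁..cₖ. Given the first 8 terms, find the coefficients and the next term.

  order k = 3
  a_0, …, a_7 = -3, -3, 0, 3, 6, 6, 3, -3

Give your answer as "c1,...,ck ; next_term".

1,0,-1 ; -9

  a_3 = 1·0 + 0·-3 + -1·-3 = 3
  a_4 = 1·3 + 0·0 + -1·-3 = 6
  a_5 = 1·6 + 0·3 + -1·0 = 6
  a_6 = 1·6 + 0·6 + -1·3 = 3
  a_7 = 1·3 + 0·6 + -1·6 = -3
  a_8 = 1·-3 + 0·3 + -1·6 = -9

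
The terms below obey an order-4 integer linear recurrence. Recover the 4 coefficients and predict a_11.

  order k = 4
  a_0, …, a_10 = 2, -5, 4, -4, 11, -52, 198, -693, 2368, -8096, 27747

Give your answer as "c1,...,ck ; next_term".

  a_4 = -4·-4 + -2·4 + 1·-5 + 4·2 = 11
  a_5 = -4·11 + -2·-4 + 1·4 + 4·-5 = -52
  a_6 = -4·-52 + -2·11 + 1·-4 + 4·4 = 198
  a_7 = -4·198 + -2·-52 + 1·11 + 4·-4 = -693
  a_8 = -4·-693 + -2·198 + 1·-52 + 4·11 = 2368
  a_9 = -4·2368 + -2·-693 + 1·198 + 4·-52 = -8096
  a_10 = -4·-8096 + -2·2368 + 1·-693 + 4·198 = 27747
  a_11 = -4·27747 + -2·-8096 + 1·2368 + 4·-693 = -95200

-4,-2,1,4 ; -95200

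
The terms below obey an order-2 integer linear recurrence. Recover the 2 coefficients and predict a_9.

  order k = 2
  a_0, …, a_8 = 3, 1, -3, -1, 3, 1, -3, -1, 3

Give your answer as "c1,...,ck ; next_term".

0,-1 ; 1

  a_2 = 0·1 + -1·3 = -3
  a_3 = 0·-3 + -1·1 = -1
  a_4 = 0·-1 + -1·-3 = 3
  a_5 = 0·3 + -1·-1 = 1
  a_6 = 0·1 + -1·3 = -3
  a_7 = 0·-3 + -1·1 = -1
  a_8 = 0·-1 + -1·-3 = 3
  a_9 = 0·3 + -1·-1 = 1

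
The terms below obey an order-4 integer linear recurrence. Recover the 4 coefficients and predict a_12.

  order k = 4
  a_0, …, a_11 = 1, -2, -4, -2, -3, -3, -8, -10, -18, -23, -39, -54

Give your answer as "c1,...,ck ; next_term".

  a_4 = 1·-2 + 1·-4 + -1·-2 + 1·1 = -3
  a_5 = 1·-3 + 1·-2 + -1·-4 + 1·-2 = -3
  a_6 = 1·-3 + 1·-3 + -1·-2 + 1·-4 = -8
  a_7 = 1·-8 + 1·-3 + -1·-3 + 1·-2 = -10
  a_8 = 1·-10 + 1·-8 + -1·-3 + 1·-3 = -18
  a_9 = 1·-18 + 1·-10 + -1·-8 + 1·-3 = -23
  a_10 = 1·-23 + 1·-18 + -1·-10 + 1·-8 = -39
  a_11 = 1·-39 + 1·-23 + -1·-18 + 1·-10 = -54
  a_12 = 1·-54 + 1·-39 + -1·-23 + 1·-18 = -88

1,1,-1,1 ; -88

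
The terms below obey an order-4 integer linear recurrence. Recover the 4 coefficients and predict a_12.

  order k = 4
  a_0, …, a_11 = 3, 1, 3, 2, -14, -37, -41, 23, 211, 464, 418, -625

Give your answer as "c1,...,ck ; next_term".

  a_4 = 2·2 + -3·3 + 0·1 + -3·3 = -14
  a_5 = 2·-14 + -3·2 + 0·3 + -3·1 = -37
  a_6 = 2·-37 + -3·-14 + 0·2 + -3·3 = -41
  a_7 = 2·-41 + -3·-37 + 0·-14 + -3·2 = 23
  a_8 = 2·23 + -3·-41 + 0·-37 + -3·-14 = 211
  a_9 = 2·211 + -3·23 + 0·-41 + -3·-37 = 464
  a_10 = 2·464 + -3·211 + 0·23 + -3·-41 = 418
  a_11 = 2·418 + -3·464 + 0·211 + -3·23 = -625
  a_12 = 2·-625 + -3·418 + 0·464 + -3·211 = -3137

2,-3,0,-3 ; -3137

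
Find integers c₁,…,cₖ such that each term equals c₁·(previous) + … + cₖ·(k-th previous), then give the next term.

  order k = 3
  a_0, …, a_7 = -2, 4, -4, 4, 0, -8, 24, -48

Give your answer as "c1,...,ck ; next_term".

  a_3 = -2·-4 + 0·4 + 2·-2 = 4
  a_4 = -2·4 + 0·-4 + 2·4 = 0
  a_5 = -2·0 + 0·4 + 2·-4 = -8
  a_6 = -2·-8 + 0·0 + 2·4 = 24
  a_7 = -2·24 + 0·-8 + 2·0 = -48
  a_8 = -2·-48 + 0·24 + 2·-8 = 80

-2,0,2 ; 80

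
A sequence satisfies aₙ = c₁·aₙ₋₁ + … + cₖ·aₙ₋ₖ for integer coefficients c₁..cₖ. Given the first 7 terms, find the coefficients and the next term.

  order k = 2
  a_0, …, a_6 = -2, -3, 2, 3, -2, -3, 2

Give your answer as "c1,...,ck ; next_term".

0,-1 ; 3

  a_2 = 0·-3 + -1·-2 = 2
  a_3 = 0·2 + -1·-3 = 3
  a_4 = 0·3 + -1·2 = -2
  a_5 = 0·-2 + -1·3 = -3
  a_6 = 0·-3 + -1·-2 = 2
  a_7 = 0·2 + -1·-3 = 3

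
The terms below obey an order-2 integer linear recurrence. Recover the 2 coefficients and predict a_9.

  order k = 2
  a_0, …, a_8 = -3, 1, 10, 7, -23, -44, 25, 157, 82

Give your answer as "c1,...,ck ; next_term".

  a_2 = 1·1 + -3·-3 = 10
  a_3 = 1·10 + -3·1 = 7
  a_4 = 1·7 + -3·10 = -23
  a_5 = 1·-23 + -3·7 = -44
  a_6 = 1·-44 + -3·-23 = 25
  a_7 = 1·25 + -3·-44 = 157
  a_8 = 1·157 + -3·25 = 82
  a_9 = 1·82 + -3·157 = -389

1,-3 ; -389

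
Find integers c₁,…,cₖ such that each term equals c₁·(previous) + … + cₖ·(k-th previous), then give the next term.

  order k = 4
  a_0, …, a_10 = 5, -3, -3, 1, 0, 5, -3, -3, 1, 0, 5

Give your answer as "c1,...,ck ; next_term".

-1,-1,-1,-1 ; -3

  a_4 = -1·1 + -1·-3 + -1·-3 + -1·5 = 0
  a_5 = -1·0 + -1·1 + -1·-3 + -1·-3 = 5
  a_6 = -1·5 + -1·0 + -1·1 + -1·-3 = -3
  a_7 = -1·-3 + -1·5 + -1·0 + -1·1 = -3
  a_8 = -1·-3 + -1·-3 + -1·5 + -1·0 = 1
  a_9 = -1·1 + -1·-3 + -1·-3 + -1·5 = 0
  a_10 = -1·0 + -1·1 + -1·-3 + -1·-3 = 5
  a_11 = -1·5 + -1·0 + -1·1 + -1·-3 = -3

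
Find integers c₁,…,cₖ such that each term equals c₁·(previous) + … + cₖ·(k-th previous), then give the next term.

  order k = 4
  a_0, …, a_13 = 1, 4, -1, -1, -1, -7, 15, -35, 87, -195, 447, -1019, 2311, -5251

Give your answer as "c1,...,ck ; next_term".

-2,1,0,-2 ; 11919

  a_4 = -2·-1 + 1·-1 + 0·4 + -2·1 = -1
  a_5 = -2·-1 + 1·-1 + 0·-1 + -2·4 = -7
  a_6 = -2·-7 + 1·-1 + 0·-1 + -2·-1 = 15
  a_7 = -2·15 + 1·-7 + 0·-1 + -2·-1 = -35
  a_8 = -2·-35 + 1·15 + 0·-7 + -2·-1 = 87
  a_9 = -2·87 + 1·-35 + 0·15 + -2·-7 = -195
  a_10 = -2·-195 + 1·87 + 0·-35 + -2·15 = 447
  a_11 = -2·447 + 1·-195 + 0·87 + -2·-35 = -1019
  a_12 = -2·-1019 + 1·447 + 0·-195 + -2·87 = 2311
  a_13 = -2·2311 + 1·-1019 + 0·447 + -2·-195 = -5251
  a_14 = -2·-5251 + 1·2311 + 0·-1019 + -2·447 = 11919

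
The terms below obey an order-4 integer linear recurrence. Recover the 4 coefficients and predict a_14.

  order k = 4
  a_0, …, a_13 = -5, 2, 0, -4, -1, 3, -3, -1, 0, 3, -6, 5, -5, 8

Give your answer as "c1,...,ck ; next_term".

  a_4 = -1·-4 + 0·0 + 0·2 + 1·-5 = -1
  a_5 = -1·-1 + 0·-4 + 0·0 + 1·2 = 3
  a_6 = -1·3 + 0·-1 + 0·-4 + 1·0 = -3
  a_7 = -1·-3 + 0·3 + 0·-1 + 1·-4 = -1
  a_8 = -1·-1 + 0·-3 + 0·3 + 1·-1 = 0
  a_9 = -1·0 + 0·-1 + 0·-3 + 1·3 = 3
  a_10 = -1·3 + 0·0 + 0·-1 + 1·-3 = -6
  a_11 = -1·-6 + 0·3 + 0·0 + 1·-1 = 5
  a_12 = -1·5 + 0·-6 + 0·3 + 1·0 = -5
  a_13 = -1·-5 + 0·5 + 0·-6 + 1·3 = 8
  a_14 = -1·8 + 0·-5 + 0·5 + 1·-6 = -14

-1,0,0,1 ; -14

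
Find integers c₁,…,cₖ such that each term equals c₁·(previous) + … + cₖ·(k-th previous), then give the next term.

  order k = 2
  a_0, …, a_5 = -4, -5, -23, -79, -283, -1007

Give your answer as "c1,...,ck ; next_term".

  a_2 = 3·-5 + 2·-4 = -23
  a_3 = 3·-23 + 2·-5 = -79
  a_4 = 3·-79 + 2·-23 = -283
  a_5 = 3·-283 + 2·-79 = -1007
  a_6 = 3·-1007 + 2·-283 = -3587

3,2 ; -3587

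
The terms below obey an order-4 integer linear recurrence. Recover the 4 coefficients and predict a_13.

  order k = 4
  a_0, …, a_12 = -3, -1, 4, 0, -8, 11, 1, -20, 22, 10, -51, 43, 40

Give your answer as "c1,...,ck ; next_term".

-1,-1,1,1 ; -124

  a_4 = -1·0 + -1·4 + 1·-1 + 1·-3 = -8
  a_5 = -1·-8 + -1·0 + 1·4 + 1·-1 = 11
  a_6 = -1·11 + -1·-8 + 1·0 + 1·4 = 1
  a_7 = -1·1 + -1·11 + 1·-8 + 1·0 = -20
  a_8 = -1·-20 + -1·1 + 1·11 + 1·-8 = 22
  a_9 = -1·22 + -1·-20 + 1·1 + 1·11 = 10
  a_10 = -1·10 + -1·22 + 1·-20 + 1·1 = -51
  a_11 = -1·-51 + -1·10 + 1·22 + 1·-20 = 43
  a_12 = -1·43 + -1·-51 + 1·10 + 1·22 = 40
  a_13 = -1·40 + -1·43 + 1·-51 + 1·10 = -124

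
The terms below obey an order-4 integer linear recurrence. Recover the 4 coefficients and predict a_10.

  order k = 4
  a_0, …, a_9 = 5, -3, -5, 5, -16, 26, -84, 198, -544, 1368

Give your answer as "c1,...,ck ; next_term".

-2,2,2,2 ; -3596

  a_4 = -2·5 + 2·-5 + 2·-3 + 2·5 = -16
  a_5 = -2·-16 + 2·5 + 2·-5 + 2·-3 = 26
  a_6 = -2·26 + 2·-16 + 2·5 + 2·-5 = -84
  a_7 = -2·-84 + 2·26 + 2·-16 + 2·5 = 198
  a_8 = -2·198 + 2·-84 + 2·26 + 2·-16 = -544
  a_9 = -2·-544 + 2·198 + 2·-84 + 2·26 = 1368
  a_10 = -2·1368 + 2·-544 + 2·198 + 2·-84 = -3596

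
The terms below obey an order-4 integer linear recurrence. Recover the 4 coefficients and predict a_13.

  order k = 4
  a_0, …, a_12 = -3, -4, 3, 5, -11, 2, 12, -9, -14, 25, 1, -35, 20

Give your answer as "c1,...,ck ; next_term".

-1,-1,0,1 ; 40

  a_4 = -1·5 + -1·3 + 0·-4 + 1·-3 = -11
  a_5 = -1·-11 + -1·5 + 0·3 + 1·-4 = 2
  a_6 = -1·2 + -1·-11 + 0·5 + 1·3 = 12
  a_7 = -1·12 + -1·2 + 0·-11 + 1·5 = -9
  a_8 = -1·-9 + -1·12 + 0·2 + 1·-11 = -14
  a_9 = -1·-14 + -1·-9 + 0·12 + 1·2 = 25
  a_10 = -1·25 + -1·-14 + 0·-9 + 1·12 = 1
  a_11 = -1·1 + -1·25 + 0·-14 + 1·-9 = -35
  a_12 = -1·-35 + -1·1 + 0·25 + 1·-14 = 20
  a_13 = -1·20 + -1·-35 + 0·1 + 1·25 = 40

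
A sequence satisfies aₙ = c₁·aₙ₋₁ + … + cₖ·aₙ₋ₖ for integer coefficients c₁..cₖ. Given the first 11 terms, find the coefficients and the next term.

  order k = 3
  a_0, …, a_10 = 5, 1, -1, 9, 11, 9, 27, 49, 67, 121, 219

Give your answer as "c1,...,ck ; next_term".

  a_3 = 1·-1 + 0·1 + 2·5 = 9
  a_4 = 1·9 + 0·-1 + 2·1 = 11
  a_5 = 1·11 + 0·9 + 2·-1 = 9
  a_6 = 1·9 + 0·11 + 2·9 = 27
  a_7 = 1·27 + 0·9 + 2·11 = 49
  a_8 = 1·49 + 0·27 + 2·9 = 67
  a_9 = 1·67 + 0·49 + 2·27 = 121
  a_10 = 1·121 + 0·67 + 2·49 = 219
  a_11 = 1·219 + 0·121 + 2·67 = 353

1,0,2 ; 353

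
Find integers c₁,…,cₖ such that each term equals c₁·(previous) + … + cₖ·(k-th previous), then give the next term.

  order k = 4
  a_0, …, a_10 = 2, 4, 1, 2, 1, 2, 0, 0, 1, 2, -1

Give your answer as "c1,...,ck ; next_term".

0,-1,0,1 ; -2

  a_4 = 0·2 + -1·1 + 0·4 + 1·2 = 1
  a_5 = 0·1 + -1·2 + 0·1 + 1·4 = 2
  a_6 = 0·2 + -1·1 + 0·2 + 1·1 = 0
  a_7 = 0·0 + -1·2 + 0·1 + 1·2 = 0
  a_8 = 0·0 + -1·0 + 0·2 + 1·1 = 1
  a_9 = 0·1 + -1·0 + 0·0 + 1·2 = 2
  a_10 = 0·2 + -1·1 + 0·0 + 1·0 = -1
  a_11 = 0·-1 + -1·2 + 0·1 + 1·0 = -2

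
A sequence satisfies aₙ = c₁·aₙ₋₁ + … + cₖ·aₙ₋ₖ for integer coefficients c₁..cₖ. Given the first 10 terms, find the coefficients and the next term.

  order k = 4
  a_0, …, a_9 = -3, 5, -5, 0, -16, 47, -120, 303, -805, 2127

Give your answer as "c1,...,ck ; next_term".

  a_4 = -2·0 + 1·-5 + -1·5 + 2·-3 = -16
  a_5 = -2·-16 + 1·0 + -1·-5 + 2·5 = 47
  a_6 = -2·47 + 1·-16 + -1·0 + 2·-5 = -120
  a_7 = -2·-120 + 1·47 + -1·-16 + 2·0 = 303
  a_8 = -2·303 + 1·-120 + -1·47 + 2·-16 = -805
  a_9 = -2·-805 + 1·303 + -1·-120 + 2·47 = 2127
  a_10 = -2·2127 + 1·-805 + -1·303 + 2·-120 = -5602

-2,1,-1,2 ; -5602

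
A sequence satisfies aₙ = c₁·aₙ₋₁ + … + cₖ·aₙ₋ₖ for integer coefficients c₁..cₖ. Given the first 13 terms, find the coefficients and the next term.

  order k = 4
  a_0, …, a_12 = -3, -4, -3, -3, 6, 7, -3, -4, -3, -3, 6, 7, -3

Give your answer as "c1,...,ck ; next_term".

  a_4 = 0·-3 + -1·-3 + 0·-4 + -1·-3 = 6
  a_5 = 0·6 + -1·-3 + 0·-3 + -1·-4 = 7
  a_6 = 0·7 + -1·6 + 0·-3 + -1·-3 = -3
  a_7 = 0·-3 + -1·7 + 0·6 + -1·-3 = -4
  a_8 = 0·-4 + -1·-3 + 0·7 + -1·6 = -3
  a_9 = 0·-3 + -1·-4 + 0·-3 + -1·7 = -3
  a_10 = 0·-3 + -1·-3 + 0·-4 + -1·-3 = 6
  a_11 = 0·6 + -1·-3 + 0·-3 + -1·-4 = 7
  a_12 = 0·7 + -1·6 + 0·-3 + -1·-3 = -3
  a_13 = 0·-3 + -1·7 + 0·6 + -1·-3 = -4

0,-1,0,-1 ; -4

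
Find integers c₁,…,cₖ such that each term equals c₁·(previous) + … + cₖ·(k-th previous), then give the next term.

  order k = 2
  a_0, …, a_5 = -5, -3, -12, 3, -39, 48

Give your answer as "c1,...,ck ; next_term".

  a_2 = -1·-3 + 3·-5 = -12
  a_3 = -1·-12 + 3·-3 = 3
  a_4 = -1·3 + 3·-12 = -39
  a_5 = -1·-39 + 3·3 = 48
  a_6 = -1·48 + 3·-39 = -165

-1,3 ; -165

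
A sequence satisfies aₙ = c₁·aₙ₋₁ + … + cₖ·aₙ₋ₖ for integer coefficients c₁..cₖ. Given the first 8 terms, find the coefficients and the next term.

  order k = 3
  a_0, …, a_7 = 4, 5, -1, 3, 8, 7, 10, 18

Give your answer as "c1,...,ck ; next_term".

1,0,1 ; 25

  a_3 = 1·-1 + 0·5 + 1·4 = 3
  a_4 = 1·3 + 0·-1 + 1·5 = 8
  a_5 = 1·8 + 0·3 + 1·-1 = 7
  a_6 = 1·7 + 0·8 + 1·3 = 10
  a_7 = 1·10 + 0·7 + 1·8 = 18
  a_8 = 1·18 + 0·10 + 1·7 = 25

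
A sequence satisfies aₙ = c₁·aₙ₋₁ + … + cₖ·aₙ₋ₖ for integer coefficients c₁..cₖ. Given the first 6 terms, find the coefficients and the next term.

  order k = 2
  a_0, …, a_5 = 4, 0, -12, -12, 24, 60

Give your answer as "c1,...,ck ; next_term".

1,-3 ; -12

  a_2 = 1·0 + -3·4 = -12
  a_3 = 1·-12 + -3·0 = -12
  a_4 = 1·-12 + -3·-12 = 24
  a_5 = 1·24 + -3·-12 = 60
  a_6 = 1·60 + -3·24 = -12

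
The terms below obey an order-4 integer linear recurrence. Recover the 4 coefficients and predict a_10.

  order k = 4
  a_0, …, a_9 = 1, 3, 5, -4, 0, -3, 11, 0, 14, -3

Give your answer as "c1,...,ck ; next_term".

1,1,-1,2 ; 33

  a_4 = 1·-4 + 1·5 + -1·3 + 2·1 = 0
  a_5 = 1·0 + 1·-4 + -1·5 + 2·3 = -3
  a_6 = 1·-3 + 1·0 + -1·-4 + 2·5 = 11
  a_7 = 1·11 + 1·-3 + -1·0 + 2·-4 = 0
  a_8 = 1·0 + 1·11 + -1·-3 + 2·0 = 14
  a_9 = 1·14 + 1·0 + -1·11 + 2·-3 = -3
  a_10 = 1·-3 + 1·14 + -1·0 + 2·11 = 33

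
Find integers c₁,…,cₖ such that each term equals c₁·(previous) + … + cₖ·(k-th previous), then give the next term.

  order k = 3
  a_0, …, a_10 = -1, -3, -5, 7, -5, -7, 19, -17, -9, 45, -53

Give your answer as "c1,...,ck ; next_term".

-1,-1,1 ; -1

  a_3 = -1·-5 + -1·-3 + 1·-1 = 7
  a_4 = -1·7 + -1·-5 + 1·-3 = -5
  a_5 = -1·-5 + -1·7 + 1·-5 = -7
  a_6 = -1·-7 + -1·-5 + 1·7 = 19
  a_7 = -1·19 + -1·-7 + 1·-5 = -17
  a_8 = -1·-17 + -1·19 + 1·-7 = -9
  a_9 = -1·-9 + -1·-17 + 1·19 = 45
  a_10 = -1·45 + -1·-9 + 1·-17 = -53
  a_11 = -1·-53 + -1·45 + 1·-9 = -1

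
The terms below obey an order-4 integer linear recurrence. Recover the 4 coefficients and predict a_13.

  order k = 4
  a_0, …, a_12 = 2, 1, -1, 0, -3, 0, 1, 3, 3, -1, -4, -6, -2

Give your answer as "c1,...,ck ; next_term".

  a_4 = 0·0 + 0·-1 + -1·1 + -1·2 = -3
  a_5 = 0·-3 + 0·0 + -1·-1 + -1·1 = 0
  a_6 = 0·0 + 0·-3 + -1·0 + -1·-1 = 1
  a_7 = 0·1 + 0·0 + -1·-3 + -1·0 = 3
  a_8 = 0·3 + 0·1 + -1·0 + -1·-3 = 3
  a_9 = 0·3 + 0·3 + -1·1 + -1·0 = -1
  a_10 = 0·-1 + 0·3 + -1·3 + -1·1 = -4
  a_11 = 0·-4 + 0·-1 + -1·3 + -1·3 = -6
  a_12 = 0·-6 + 0·-4 + -1·-1 + -1·3 = -2
  a_13 = 0·-2 + 0·-6 + -1·-4 + -1·-1 = 5

0,0,-1,-1 ; 5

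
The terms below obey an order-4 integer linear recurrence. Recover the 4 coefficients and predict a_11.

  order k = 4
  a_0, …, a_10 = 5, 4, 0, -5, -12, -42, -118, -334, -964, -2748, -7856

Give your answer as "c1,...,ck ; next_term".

  a_4 = 2·-5 + 2·0 + 2·4 + -2·5 = -12
  a_5 = 2·-12 + 2·-5 + 2·0 + -2·4 = -42
  a_6 = 2·-42 + 2·-12 + 2·-5 + -2·0 = -118
  a_7 = 2·-118 + 2·-42 + 2·-12 + -2·-5 = -334
  a_8 = 2·-334 + 2·-118 + 2·-42 + -2·-12 = -964
  a_9 = 2·-964 + 2·-334 + 2·-118 + -2·-42 = -2748
  a_10 = 2·-2748 + 2·-964 + 2·-334 + -2·-118 = -7856
  a_11 = 2·-7856 + 2·-2748 + 2·-964 + -2·-334 = -22468

2,2,2,-2 ; -22468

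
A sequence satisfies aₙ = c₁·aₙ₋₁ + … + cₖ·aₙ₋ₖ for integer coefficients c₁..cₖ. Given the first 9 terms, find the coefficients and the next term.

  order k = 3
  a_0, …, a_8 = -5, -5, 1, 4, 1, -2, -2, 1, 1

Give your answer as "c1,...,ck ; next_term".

  a_3 = -1·1 + 0·-5 + -1·-5 = 4
  a_4 = -1·4 + 0·1 + -1·-5 = 1
  a_5 = -1·1 + 0·4 + -1·1 = -2
  a_6 = -1·-2 + 0·1 + -1·4 = -2
  a_7 = -1·-2 + 0·-2 + -1·1 = 1
  a_8 = -1·1 + 0·-2 + -1·-2 = 1
  a_9 = -1·1 + 0·1 + -1·-2 = 1

-1,0,-1 ; 1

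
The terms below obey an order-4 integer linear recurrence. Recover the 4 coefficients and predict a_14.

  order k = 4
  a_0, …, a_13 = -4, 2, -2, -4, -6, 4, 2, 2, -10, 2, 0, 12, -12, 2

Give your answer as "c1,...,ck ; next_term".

  a_4 = 0·-4 + 0·-2 + -1·2 + 1·-4 = -6
  a_5 = 0·-6 + 0·-4 + -1·-2 + 1·2 = 4
  a_6 = 0·4 + 0·-6 + -1·-4 + 1·-2 = 2
  a_7 = 0·2 + 0·4 + -1·-6 + 1·-4 = 2
  a_8 = 0·2 + 0·2 + -1·4 + 1·-6 = -10
  a_9 = 0·-10 + 0·2 + -1·2 + 1·4 = 2
  a_10 = 0·2 + 0·-10 + -1·2 + 1·2 = 0
  a_11 = 0·0 + 0·2 + -1·-10 + 1·2 = 12
  a_12 = 0·12 + 0·0 + -1·2 + 1·-10 = -12
  a_13 = 0·-12 + 0·12 + -1·0 + 1·2 = 2
  a_14 = 0·2 + 0·-12 + -1·12 + 1·0 = -12

0,0,-1,1 ; -12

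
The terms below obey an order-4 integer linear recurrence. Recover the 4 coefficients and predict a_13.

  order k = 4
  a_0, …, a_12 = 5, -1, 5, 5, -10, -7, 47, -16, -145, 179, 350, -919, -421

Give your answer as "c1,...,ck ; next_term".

-1,-3,0,2 ; 3536

  a_4 = -1·5 + -3·5 + 0·-1 + 2·5 = -10
  a_5 = -1·-10 + -3·5 + 0·5 + 2·-1 = -7
  a_6 = -1·-7 + -3·-10 + 0·5 + 2·5 = 47
  a_7 = -1·47 + -3·-7 + 0·-10 + 2·5 = -16
  a_8 = -1·-16 + -3·47 + 0·-7 + 2·-10 = -145
  a_9 = -1·-145 + -3·-16 + 0·47 + 2·-7 = 179
  a_10 = -1·179 + -3·-145 + 0·-16 + 2·47 = 350
  a_11 = -1·350 + -3·179 + 0·-145 + 2·-16 = -919
  a_12 = -1·-919 + -3·350 + 0·179 + 2·-145 = -421
  a_13 = -1·-421 + -3·-919 + 0·350 + 2·179 = 3536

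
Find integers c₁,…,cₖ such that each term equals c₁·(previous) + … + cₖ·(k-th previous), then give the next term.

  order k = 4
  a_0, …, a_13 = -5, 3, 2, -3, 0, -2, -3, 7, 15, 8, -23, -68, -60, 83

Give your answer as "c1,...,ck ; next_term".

1,-2,-1,-2 ; 317

  a_4 = 1·-3 + -2·2 + -1·3 + -2·-5 = 0
  a_5 = 1·0 + -2·-3 + -1·2 + -2·3 = -2
  a_6 = 1·-2 + -2·0 + -1·-3 + -2·2 = -3
  a_7 = 1·-3 + -2·-2 + -1·0 + -2·-3 = 7
  a_8 = 1·7 + -2·-3 + -1·-2 + -2·0 = 15
  a_9 = 1·15 + -2·7 + -1·-3 + -2·-2 = 8
  a_10 = 1·8 + -2·15 + -1·7 + -2·-3 = -23
  a_11 = 1·-23 + -2·8 + -1·15 + -2·7 = -68
  a_12 = 1·-68 + -2·-23 + -1·8 + -2·15 = -60
  a_13 = 1·-60 + -2·-68 + -1·-23 + -2·8 = 83
  a_14 = 1·83 + -2·-60 + -1·-68 + -2·-23 = 317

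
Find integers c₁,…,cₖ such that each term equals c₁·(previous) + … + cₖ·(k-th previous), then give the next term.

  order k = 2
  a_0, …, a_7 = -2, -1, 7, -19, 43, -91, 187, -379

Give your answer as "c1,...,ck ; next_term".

  a_2 = -3·-1 + -2·-2 = 7
  a_3 = -3·7 + -2·-1 = -19
  a_4 = -3·-19 + -2·7 = 43
  a_5 = -3·43 + -2·-19 = -91
  a_6 = -3·-91 + -2·43 = 187
  a_7 = -3·187 + -2·-91 = -379
  a_8 = -3·-379 + -2·187 = 763

-3,-2 ; 763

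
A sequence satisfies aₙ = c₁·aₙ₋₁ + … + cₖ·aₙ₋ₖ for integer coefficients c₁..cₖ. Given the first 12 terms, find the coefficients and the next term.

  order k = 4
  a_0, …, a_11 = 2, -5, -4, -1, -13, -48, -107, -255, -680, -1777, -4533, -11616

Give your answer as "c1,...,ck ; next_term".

  a_4 = 2·-1 + 0·-4 + 3·-5 + 2·2 = -13
  a_5 = 2·-13 + 0·-1 + 3·-4 + 2·-5 = -48
  a_6 = 2·-48 + 0·-13 + 3·-1 + 2·-4 = -107
  a_7 = 2·-107 + 0·-48 + 3·-13 + 2·-1 = -255
  a_8 = 2·-255 + 0·-107 + 3·-48 + 2·-13 = -680
  a_9 = 2·-680 + 0·-255 + 3·-107 + 2·-48 = -1777
  a_10 = 2·-1777 + 0·-680 + 3·-255 + 2·-107 = -4533
  a_11 = 2·-4533 + 0·-1777 + 3·-680 + 2·-255 = -11616
  a_12 = 2·-11616 + 0·-4533 + 3·-1777 + 2·-680 = -29923

2,0,3,2 ; -29923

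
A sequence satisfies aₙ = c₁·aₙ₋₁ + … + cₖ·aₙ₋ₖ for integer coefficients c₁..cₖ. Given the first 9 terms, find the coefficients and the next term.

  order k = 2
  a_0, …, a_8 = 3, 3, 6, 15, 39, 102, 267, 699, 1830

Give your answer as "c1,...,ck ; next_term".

  a_2 = 3·3 + -1·3 = 6
  a_3 = 3·6 + -1·3 = 15
  a_4 = 3·15 + -1·6 = 39
  a_5 = 3·39 + -1·15 = 102
  a_6 = 3·102 + -1·39 = 267
  a_7 = 3·267 + -1·102 = 699
  a_8 = 3·699 + -1·267 = 1830
  a_9 = 3·1830 + -1·699 = 4791

3,-1 ; 4791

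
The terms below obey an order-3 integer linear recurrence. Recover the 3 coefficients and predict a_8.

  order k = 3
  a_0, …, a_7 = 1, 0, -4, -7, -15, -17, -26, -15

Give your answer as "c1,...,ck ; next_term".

1,2,-3 ; -16

  a_3 = 1·-4 + 2·0 + -3·1 = -7
  a_4 = 1·-7 + 2·-4 + -3·0 = -15
  a_5 = 1·-15 + 2·-7 + -3·-4 = -17
  a_6 = 1·-17 + 2·-15 + -3·-7 = -26
  a_7 = 1·-26 + 2·-17 + -3·-15 = -15
  a_8 = 1·-15 + 2·-26 + -3·-17 = -16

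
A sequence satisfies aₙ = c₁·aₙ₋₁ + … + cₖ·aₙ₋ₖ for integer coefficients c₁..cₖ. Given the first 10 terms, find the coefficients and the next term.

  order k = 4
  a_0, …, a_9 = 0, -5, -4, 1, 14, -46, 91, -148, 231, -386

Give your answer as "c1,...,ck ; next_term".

  a_4 = -3·1 + -3·-4 + -1·-5 + 1·0 = 14
  a_5 = -3·14 + -3·1 + -1·-4 + 1·-5 = -46
  a_6 = -3·-46 + -3·14 + -1·1 + 1·-4 = 91
  a_7 = -3·91 + -3·-46 + -1·14 + 1·1 = -148
  a_8 = -3·-148 + -3·91 + -1·-46 + 1·14 = 231
  a_9 = -3·231 + -3·-148 + -1·91 + 1·-46 = -386
  a_10 = -3·-386 + -3·231 + -1·-148 + 1·91 = 704

-3,-3,-1,1 ; 704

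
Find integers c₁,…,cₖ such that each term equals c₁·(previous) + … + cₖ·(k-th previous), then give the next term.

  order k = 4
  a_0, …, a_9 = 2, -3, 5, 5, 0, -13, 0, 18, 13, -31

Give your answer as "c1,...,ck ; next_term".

  a_4 = 0·5 + -1·5 + -1·-3 + 1·2 = 0
  a_5 = 0·0 + -1·5 + -1·5 + 1·-3 = -13
  a_6 = 0·-13 + -1·0 + -1·5 + 1·5 = 0
  a_7 = 0·0 + -1·-13 + -1·0 + 1·5 = 18
  a_8 = 0·18 + -1·0 + -1·-13 + 1·0 = 13
  a_9 = 0·13 + -1·18 + -1·0 + 1·-13 = -31
  a_10 = 0·-31 + -1·13 + -1·18 + 1·0 = -31

0,-1,-1,1 ; -31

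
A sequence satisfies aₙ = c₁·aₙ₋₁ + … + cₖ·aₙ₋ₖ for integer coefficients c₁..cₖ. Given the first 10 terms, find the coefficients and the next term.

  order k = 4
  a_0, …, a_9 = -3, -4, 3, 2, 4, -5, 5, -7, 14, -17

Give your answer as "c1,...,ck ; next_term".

0,1,-1,1 ; 26

  a_4 = 0·2 + 1·3 + -1·-4 + 1·-3 = 4
  a_5 = 0·4 + 1·2 + -1·3 + 1·-4 = -5
  a_6 = 0·-5 + 1·4 + -1·2 + 1·3 = 5
  a_7 = 0·5 + 1·-5 + -1·4 + 1·2 = -7
  a_8 = 0·-7 + 1·5 + -1·-5 + 1·4 = 14
  a_9 = 0·14 + 1·-7 + -1·5 + 1·-5 = -17
  a_10 = 0·-17 + 1·14 + -1·-7 + 1·5 = 26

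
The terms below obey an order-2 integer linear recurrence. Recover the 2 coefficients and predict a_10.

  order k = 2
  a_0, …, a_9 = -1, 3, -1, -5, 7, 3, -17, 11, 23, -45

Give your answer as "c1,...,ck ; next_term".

  a_2 = -1·3 + -2·-1 = -1
  a_3 = -1·-1 + -2·3 = -5
  a_4 = -1·-5 + -2·-1 = 7
  a_5 = -1·7 + -2·-5 = 3
  a_6 = -1·3 + -2·7 = -17
  a_7 = -1·-17 + -2·3 = 11
  a_8 = -1·11 + -2·-17 = 23
  a_9 = -1·23 + -2·11 = -45
  a_10 = -1·-45 + -2·23 = -1

-1,-2 ; -1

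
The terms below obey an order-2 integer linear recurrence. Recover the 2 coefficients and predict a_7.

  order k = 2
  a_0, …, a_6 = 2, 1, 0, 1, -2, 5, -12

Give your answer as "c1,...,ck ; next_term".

  a_2 = -2·1 + 1·2 = 0
  a_3 = -2·0 + 1·1 = 1
  a_4 = -2·1 + 1·0 = -2
  a_5 = -2·-2 + 1·1 = 5
  a_6 = -2·5 + 1·-2 = -12
  a_7 = -2·-12 + 1·5 = 29

-2,1 ; 29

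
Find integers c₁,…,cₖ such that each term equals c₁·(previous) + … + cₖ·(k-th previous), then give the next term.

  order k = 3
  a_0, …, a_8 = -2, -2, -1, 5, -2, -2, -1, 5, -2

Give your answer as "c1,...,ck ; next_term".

  a_3 = -1·-1 + -1·-2 + -1·-2 = 5
  a_4 = -1·5 + -1·-1 + -1·-2 = -2
  a_5 = -1·-2 + -1·5 + -1·-1 = -2
  a_6 = -1·-2 + -1·-2 + -1·5 = -1
  a_7 = -1·-1 + -1·-2 + -1·-2 = 5
  a_8 = -1·5 + -1·-1 + -1·-2 = -2
  a_9 = -1·-2 + -1·5 + -1·-1 = -2

-1,-1,-1 ; -2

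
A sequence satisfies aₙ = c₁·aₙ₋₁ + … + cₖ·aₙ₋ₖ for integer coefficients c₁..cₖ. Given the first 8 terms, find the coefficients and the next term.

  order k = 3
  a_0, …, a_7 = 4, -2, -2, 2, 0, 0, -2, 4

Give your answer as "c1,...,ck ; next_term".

-2,-1,-1 ; -6

  a_3 = -2·-2 + -1·-2 + -1·4 = 2
  a_4 = -2·2 + -1·-2 + -1·-2 = 0
  a_5 = -2·0 + -1·2 + -1·-2 = 0
  a_6 = -2·0 + -1·0 + -1·2 = -2
  a_7 = -2·-2 + -1·0 + -1·0 = 4
  a_8 = -2·4 + -1·-2 + -1·0 = -6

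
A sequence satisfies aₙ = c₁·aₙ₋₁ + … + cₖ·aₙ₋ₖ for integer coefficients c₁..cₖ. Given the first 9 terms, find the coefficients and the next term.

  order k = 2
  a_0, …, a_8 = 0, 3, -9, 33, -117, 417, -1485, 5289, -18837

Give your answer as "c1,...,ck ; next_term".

  a_2 = -3·3 + 2·0 = -9
  a_3 = -3·-9 + 2·3 = 33
  a_4 = -3·33 + 2·-9 = -117
  a_5 = -3·-117 + 2·33 = 417
  a_6 = -3·417 + 2·-117 = -1485
  a_7 = -3·-1485 + 2·417 = 5289
  a_8 = -3·5289 + 2·-1485 = -18837
  a_9 = -3·-18837 + 2·5289 = 67089

-3,2 ; 67089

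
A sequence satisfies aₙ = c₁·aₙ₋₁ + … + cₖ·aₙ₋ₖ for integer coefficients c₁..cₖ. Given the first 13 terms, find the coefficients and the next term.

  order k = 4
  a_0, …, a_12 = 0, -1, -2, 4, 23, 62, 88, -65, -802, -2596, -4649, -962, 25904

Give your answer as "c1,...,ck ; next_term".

3,-4,-3,-3 ; 103295

  a_4 = 3·4 + -4·-2 + -3·-1 + -3·0 = 23
  a_5 = 3·23 + -4·4 + -3·-2 + -3·-1 = 62
  a_6 = 3·62 + -4·23 + -3·4 + -3·-2 = 88
  a_7 = 3·88 + -4·62 + -3·23 + -3·4 = -65
  a_8 = 3·-65 + -4·88 + -3·62 + -3·23 = -802
  a_9 = 3·-802 + -4·-65 + -3·88 + -3·62 = -2596
  a_10 = 3·-2596 + -4·-802 + -3·-65 + -3·88 = -4649
  a_11 = 3·-4649 + -4·-2596 + -3·-802 + -3·-65 = -962
  a_12 = 3·-962 + -4·-4649 + -3·-2596 + -3·-802 = 25904
  a_13 = 3·25904 + -4·-962 + -3·-4649 + -3·-2596 = 103295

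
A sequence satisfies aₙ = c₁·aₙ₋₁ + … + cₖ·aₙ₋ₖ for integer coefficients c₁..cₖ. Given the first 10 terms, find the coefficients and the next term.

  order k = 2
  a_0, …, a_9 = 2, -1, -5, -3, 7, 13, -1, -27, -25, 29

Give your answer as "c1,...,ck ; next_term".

  a_2 = 1·-1 + -2·2 = -5
  a_3 = 1·-5 + -2·-1 = -3
  a_4 = 1·-3 + -2·-5 = 7
  a_5 = 1·7 + -2·-3 = 13
  a_6 = 1·13 + -2·7 = -1
  a_7 = 1·-1 + -2·13 = -27
  a_8 = 1·-27 + -2·-1 = -25
  a_9 = 1·-25 + -2·-27 = 29
  a_10 = 1·29 + -2·-25 = 79

1,-2 ; 79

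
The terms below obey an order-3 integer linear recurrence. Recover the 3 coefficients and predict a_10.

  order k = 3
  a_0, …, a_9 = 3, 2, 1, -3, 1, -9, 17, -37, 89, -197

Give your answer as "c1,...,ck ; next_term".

  a_3 = -1·1 + 2·2 + -2·3 = -3
  a_4 = -1·-3 + 2·1 + -2·2 = 1
  a_5 = -1·1 + 2·-3 + -2·1 = -9
  a_6 = -1·-9 + 2·1 + -2·-3 = 17
  a_7 = -1·17 + 2·-9 + -2·1 = -37
  a_8 = -1·-37 + 2·17 + -2·-9 = 89
  a_9 = -1·89 + 2·-37 + -2·17 = -197
  a_10 = -1·-197 + 2·89 + -2·-37 = 449

-1,2,-2 ; 449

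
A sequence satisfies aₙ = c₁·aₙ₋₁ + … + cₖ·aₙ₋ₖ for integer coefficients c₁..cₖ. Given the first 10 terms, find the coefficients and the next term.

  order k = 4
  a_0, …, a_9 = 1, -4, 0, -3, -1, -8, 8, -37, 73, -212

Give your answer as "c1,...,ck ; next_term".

-2,2,2,1 ; 504

  a_4 = -2·-3 + 2·0 + 2·-4 + 1·1 = -1
  a_5 = -2·-1 + 2·-3 + 2·0 + 1·-4 = -8
  a_6 = -2·-8 + 2·-1 + 2·-3 + 1·0 = 8
  a_7 = -2·8 + 2·-8 + 2·-1 + 1·-3 = -37
  a_8 = -2·-37 + 2·8 + 2·-8 + 1·-1 = 73
  a_9 = -2·73 + 2·-37 + 2·8 + 1·-8 = -212
  a_10 = -2·-212 + 2·73 + 2·-37 + 1·8 = 504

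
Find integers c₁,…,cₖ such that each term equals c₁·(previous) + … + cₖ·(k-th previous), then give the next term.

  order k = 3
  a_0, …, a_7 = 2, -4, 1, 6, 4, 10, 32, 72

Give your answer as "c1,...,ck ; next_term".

2,0,2 ; 164

  a_3 = 2·1 + 0·-4 + 2·2 = 6
  a_4 = 2·6 + 0·1 + 2·-4 = 4
  a_5 = 2·4 + 0·6 + 2·1 = 10
  a_6 = 2·10 + 0·4 + 2·6 = 32
  a_7 = 2·32 + 0·10 + 2·4 = 72
  a_8 = 2·72 + 0·32 + 2·10 = 164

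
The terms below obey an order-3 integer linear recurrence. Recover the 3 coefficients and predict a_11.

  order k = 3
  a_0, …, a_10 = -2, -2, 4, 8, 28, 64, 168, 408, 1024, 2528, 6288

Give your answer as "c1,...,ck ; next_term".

  a_3 = 2·4 + 2·-2 + -2·-2 = 8
  a_4 = 2·8 + 2·4 + -2·-2 = 28
  a_5 = 2·28 + 2·8 + -2·4 = 64
  a_6 = 2·64 + 2·28 + -2·8 = 168
  a_7 = 2·168 + 2·64 + -2·28 = 408
  a_8 = 2·408 + 2·168 + -2·64 = 1024
  a_9 = 2·1024 + 2·408 + -2·168 = 2528
  a_10 = 2·2528 + 2·1024 + -2·408 = 6288
  a_11 = 2·6288 + 2·2528 + -2·1024 = 15584

2,2,-2 ; 15584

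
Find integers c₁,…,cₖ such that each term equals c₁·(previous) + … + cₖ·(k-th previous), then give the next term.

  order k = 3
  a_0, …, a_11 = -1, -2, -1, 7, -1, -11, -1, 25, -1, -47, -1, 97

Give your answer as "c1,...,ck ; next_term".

  a_3 = -1·-1 + -2·-2 + -2·-1 = 7
  a_4 = -1·7 + -2·-1 + -2·-2 = -1
  a_5 = -1·-1 + -2·7 + -2·-1 = -11
  a_6 = -1·-11 + -2·-1 + -2·7 = -1
  a_7 = -1·-1 + -2·-11 + -2·-1 = 25
  a_8 = -1·25 + -2·-1 + -2·-11 = -1
  a_9 = -1·-1 + -2·25 + -2·-1 = -47
  a_10 = -1·-47 + -2·-1 + -2·25 = -1
  a_11 = -1·-1 + -2·-47 + -2·-1 = 97
  a_12 = -1·97 + -2·-1 + -2·-47 = -1

-1,-2,-2 ; -1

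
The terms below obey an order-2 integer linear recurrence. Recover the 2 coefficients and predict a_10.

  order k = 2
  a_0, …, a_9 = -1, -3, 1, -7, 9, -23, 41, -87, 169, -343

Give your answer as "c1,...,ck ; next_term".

-1,2 ; 681

  a_2 = -1·-3 + 2·-1 = 1
  a_3 = -1·1 + 2·-3 = -7
  a_4 = -1·-7 + 2·1 = 9
  a_5 = -1·9 + 2·-7 = -23
  a_6 = -1·-23 + 2·9 = 41
  a_7 = -1·41 + 2·-23 = -87
  a_8 = -1·-87 + 2·41 = 169
  a_9 = -1·169 + 2·-87 = -343
  a_10 = -1·-343 + 2·169 = 681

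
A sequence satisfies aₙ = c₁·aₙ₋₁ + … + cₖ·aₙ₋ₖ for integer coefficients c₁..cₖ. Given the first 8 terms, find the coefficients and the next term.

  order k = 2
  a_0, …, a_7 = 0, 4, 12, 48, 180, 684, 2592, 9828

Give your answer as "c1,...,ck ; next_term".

3,3 ; 37260

  a_2 = 3·4 + 3·0 = 12
  a_3 = 3·12 + 3·4 = 48
  a_4 = 3·48 + 3·12 = 180
  a_5 = 3·180 + 3·48 = 684
  a_6 = 3·684 + 3·180 = 2592
  a_7 = 3·2592 + 3·684 = 9828
  a_8 = 3·9828 + 3·2592 = 37260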